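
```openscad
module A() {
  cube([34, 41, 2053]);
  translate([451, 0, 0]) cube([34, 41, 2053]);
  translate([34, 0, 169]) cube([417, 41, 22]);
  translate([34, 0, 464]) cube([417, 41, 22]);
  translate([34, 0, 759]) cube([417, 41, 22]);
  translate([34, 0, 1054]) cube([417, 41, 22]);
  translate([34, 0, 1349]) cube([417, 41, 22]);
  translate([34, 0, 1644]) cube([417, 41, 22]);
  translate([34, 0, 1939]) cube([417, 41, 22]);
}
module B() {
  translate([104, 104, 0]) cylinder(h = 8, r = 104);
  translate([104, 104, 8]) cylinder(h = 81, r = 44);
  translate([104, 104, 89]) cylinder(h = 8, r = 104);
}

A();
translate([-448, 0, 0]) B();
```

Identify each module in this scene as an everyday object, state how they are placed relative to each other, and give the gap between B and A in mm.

A is a ladder. B is a spool. The spool is on the floor beside the ladder on its −x side. The gap between the spool and the ladder is 240 mm.

The spool's nearest face is 240 mm from the ladder's −x face.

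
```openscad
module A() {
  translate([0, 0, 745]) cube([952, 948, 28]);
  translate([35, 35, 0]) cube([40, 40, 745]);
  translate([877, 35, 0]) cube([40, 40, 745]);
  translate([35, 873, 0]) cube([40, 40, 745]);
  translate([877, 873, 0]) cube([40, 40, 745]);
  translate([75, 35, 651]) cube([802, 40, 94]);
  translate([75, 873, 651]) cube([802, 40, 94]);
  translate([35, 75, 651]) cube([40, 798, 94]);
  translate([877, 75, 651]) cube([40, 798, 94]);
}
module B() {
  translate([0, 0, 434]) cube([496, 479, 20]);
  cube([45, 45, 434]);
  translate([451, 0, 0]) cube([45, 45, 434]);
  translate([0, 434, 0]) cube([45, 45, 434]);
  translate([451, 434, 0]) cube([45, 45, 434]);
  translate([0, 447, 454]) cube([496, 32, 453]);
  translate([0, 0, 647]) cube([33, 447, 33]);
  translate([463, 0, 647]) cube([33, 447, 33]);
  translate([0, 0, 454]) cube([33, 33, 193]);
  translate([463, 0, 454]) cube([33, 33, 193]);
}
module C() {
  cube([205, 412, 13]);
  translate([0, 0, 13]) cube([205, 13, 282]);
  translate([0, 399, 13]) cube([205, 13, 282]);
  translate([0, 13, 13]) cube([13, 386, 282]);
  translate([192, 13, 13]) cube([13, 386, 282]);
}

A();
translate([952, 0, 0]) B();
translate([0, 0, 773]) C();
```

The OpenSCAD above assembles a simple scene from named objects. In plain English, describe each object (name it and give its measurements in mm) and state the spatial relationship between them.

A is a table with a 952×948 mm rectangular top, 28 mm thick, top surface at z = 773 mm, supported by four 40×40 mm square legs, each inset 35 mm from the nearest pair of top edges, running from the floor. Four apron rails, 40 mm thick and 94 mm tall, run between adjacent legs with their top edges flush with the underside of the top and their outer faces flush with the legs' outer faces.

B is a chair. The seat is a 496×479×20 mm slab with its top at z = 454 mm, on four 45×45 mm corner legs (flush with the seat edges, standing on z = 0). A flat backrest 32 mm thick, 453 mm tall, spans the full seat width and rises from the seat top along its +y edge, rear face flush with the rear of the seat. Two armrests of 33×33 mm section run along each side from the seat's front edge to the front of the backrest, top faces 226 mm above the seat top and outer faces flush with the seat's x-edges; a 33×33 mm post under the front of each armrest stands on the seat at the front corner.

C is an open-topped rectangular box: outside dimensions 205×412×295 mm, with a uniform wall and base thickness of 13 mm. The base is a full 205×412 slab on the floor; four walls sit on top of the base. The front and back walls (the −y and +y sides) span the full width; the two side walls fit between them.

The chair is against the table's +x side, with their −y faces flush. The open box is on top of the table.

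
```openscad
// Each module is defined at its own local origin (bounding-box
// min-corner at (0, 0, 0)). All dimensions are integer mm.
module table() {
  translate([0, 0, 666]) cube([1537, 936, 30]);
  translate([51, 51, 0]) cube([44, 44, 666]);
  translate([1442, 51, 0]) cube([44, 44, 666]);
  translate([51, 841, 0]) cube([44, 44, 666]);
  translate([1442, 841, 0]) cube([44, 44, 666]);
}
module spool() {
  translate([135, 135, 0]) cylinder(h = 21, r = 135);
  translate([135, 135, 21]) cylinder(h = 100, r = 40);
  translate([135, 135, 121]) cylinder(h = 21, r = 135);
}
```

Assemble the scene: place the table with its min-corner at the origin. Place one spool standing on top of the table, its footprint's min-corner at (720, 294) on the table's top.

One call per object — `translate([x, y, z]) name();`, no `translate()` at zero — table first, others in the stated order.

table();
translate([720, 294, 696]) spool();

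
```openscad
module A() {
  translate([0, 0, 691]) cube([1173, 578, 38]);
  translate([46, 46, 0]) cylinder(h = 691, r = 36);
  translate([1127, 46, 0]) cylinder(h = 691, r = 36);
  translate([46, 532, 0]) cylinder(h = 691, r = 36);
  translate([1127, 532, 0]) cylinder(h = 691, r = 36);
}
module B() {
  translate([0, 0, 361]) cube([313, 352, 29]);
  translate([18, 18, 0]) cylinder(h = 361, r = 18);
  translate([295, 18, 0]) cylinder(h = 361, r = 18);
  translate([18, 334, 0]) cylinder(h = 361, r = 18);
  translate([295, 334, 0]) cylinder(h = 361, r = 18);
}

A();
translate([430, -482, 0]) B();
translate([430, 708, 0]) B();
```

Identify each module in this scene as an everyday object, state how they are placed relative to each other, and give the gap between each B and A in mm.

Each stool's nearest face is 130 mm from the table's bounding box.

A is a table. B is a stool. Two stools sit around the table at the −y, +y sides. The gap between each stool and the table is 130 mm.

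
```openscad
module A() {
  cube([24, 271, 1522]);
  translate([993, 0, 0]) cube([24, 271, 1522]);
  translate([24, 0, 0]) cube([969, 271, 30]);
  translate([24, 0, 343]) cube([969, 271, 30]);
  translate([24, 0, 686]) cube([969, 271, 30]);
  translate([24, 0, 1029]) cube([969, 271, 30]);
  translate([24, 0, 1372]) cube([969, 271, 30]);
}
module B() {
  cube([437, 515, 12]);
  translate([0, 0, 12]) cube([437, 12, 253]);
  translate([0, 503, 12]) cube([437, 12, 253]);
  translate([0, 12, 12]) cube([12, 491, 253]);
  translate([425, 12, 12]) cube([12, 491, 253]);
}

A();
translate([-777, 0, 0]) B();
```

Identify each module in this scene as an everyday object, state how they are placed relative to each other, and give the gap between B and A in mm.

A is a bookshelf. B is an open box. The open box is on the floor beside the bookshelf on its −x side. The gap between the open box and the bookshelf is 340 mm.

The open box's nearest face is 340 mm from the bookshelf's −x face.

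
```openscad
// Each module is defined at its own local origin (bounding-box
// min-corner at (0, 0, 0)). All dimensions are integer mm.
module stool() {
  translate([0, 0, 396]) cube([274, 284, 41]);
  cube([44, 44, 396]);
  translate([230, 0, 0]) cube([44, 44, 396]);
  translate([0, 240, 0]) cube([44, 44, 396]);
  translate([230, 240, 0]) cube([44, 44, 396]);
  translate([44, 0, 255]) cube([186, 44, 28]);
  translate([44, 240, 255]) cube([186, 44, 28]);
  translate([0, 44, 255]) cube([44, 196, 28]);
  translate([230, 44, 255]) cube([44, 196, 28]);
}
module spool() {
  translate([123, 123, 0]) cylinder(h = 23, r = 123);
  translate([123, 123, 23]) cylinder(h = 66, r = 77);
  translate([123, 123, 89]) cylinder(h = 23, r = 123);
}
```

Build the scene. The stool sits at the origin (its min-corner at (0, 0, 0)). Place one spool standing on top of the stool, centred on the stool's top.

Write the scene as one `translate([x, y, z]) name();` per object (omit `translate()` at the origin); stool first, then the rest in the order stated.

stool();
translate([14, 19, 437]) spool();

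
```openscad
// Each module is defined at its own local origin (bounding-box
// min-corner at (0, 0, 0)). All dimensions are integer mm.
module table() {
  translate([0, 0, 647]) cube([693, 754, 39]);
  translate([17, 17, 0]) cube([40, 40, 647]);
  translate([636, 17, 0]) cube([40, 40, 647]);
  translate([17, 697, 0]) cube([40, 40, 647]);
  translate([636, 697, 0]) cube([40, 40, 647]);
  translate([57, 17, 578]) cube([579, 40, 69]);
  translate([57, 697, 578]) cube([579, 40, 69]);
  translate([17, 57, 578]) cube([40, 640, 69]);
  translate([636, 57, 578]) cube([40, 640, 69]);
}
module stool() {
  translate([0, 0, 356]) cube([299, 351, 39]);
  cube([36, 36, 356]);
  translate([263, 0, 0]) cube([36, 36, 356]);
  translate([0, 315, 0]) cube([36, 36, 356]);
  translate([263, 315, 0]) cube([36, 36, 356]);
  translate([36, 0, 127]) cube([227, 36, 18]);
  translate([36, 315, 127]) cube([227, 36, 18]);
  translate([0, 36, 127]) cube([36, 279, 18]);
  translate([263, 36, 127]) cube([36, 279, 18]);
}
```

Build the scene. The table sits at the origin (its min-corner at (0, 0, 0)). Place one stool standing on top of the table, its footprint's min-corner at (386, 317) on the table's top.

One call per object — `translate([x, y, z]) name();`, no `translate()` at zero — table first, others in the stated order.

table();
translate([386, 317, 686]) stool();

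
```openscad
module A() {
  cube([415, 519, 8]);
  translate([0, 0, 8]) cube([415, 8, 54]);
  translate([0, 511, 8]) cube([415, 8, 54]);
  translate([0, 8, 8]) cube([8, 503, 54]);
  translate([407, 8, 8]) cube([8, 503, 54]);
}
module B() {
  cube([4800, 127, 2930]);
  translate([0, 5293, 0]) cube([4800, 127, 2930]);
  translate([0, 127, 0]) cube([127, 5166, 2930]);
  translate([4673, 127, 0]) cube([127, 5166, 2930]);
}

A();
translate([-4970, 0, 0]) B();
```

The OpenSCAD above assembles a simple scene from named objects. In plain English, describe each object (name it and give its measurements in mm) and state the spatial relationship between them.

A is an open-topped rectangular box: outside dimensions 415×519×62 mm, with a uniform wall and base thickness of 8 mm. The base is a full 415×519 slab on the floor; four walls sit on top of the base. The front and back walls (the −y and +y sides) span the full width; the two side walls fit between them.

B is a box-shaped house frame (walls only): outside footprint 4800×5420 mm, wall height 2930 mm, wall thickness 127 mm. The two y-facing walls run the full x-width; the two x-facing walls fit between the inner faces of the y-facing walls.

The house frame is on the floor beside the open box on its −x side.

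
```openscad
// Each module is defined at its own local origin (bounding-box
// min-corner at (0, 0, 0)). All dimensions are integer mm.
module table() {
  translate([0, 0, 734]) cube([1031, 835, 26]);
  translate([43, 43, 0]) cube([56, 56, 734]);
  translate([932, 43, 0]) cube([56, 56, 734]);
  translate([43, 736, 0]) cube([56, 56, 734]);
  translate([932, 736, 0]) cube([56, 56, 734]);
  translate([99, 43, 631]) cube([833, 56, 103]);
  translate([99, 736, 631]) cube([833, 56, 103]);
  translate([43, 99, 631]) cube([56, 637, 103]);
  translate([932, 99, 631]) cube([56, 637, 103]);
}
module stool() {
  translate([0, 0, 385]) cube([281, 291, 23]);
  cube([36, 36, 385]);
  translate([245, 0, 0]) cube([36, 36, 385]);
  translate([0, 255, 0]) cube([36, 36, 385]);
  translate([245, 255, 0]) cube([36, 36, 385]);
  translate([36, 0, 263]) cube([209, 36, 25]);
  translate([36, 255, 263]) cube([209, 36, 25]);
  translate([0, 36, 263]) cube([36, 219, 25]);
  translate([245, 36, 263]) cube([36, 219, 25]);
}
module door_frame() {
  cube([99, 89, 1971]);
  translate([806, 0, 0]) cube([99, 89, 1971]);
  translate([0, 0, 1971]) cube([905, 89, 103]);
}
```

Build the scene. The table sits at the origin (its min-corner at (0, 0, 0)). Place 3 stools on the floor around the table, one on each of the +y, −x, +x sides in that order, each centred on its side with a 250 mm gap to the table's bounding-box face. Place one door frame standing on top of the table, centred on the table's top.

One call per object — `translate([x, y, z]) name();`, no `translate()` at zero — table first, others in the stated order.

table();
translate([375, 1085, 0]) stool();
translate([-531, 272, 0]) stool();
translate([1281, 272, 0]) stool();
translate([63, 373, 760]) door_frame();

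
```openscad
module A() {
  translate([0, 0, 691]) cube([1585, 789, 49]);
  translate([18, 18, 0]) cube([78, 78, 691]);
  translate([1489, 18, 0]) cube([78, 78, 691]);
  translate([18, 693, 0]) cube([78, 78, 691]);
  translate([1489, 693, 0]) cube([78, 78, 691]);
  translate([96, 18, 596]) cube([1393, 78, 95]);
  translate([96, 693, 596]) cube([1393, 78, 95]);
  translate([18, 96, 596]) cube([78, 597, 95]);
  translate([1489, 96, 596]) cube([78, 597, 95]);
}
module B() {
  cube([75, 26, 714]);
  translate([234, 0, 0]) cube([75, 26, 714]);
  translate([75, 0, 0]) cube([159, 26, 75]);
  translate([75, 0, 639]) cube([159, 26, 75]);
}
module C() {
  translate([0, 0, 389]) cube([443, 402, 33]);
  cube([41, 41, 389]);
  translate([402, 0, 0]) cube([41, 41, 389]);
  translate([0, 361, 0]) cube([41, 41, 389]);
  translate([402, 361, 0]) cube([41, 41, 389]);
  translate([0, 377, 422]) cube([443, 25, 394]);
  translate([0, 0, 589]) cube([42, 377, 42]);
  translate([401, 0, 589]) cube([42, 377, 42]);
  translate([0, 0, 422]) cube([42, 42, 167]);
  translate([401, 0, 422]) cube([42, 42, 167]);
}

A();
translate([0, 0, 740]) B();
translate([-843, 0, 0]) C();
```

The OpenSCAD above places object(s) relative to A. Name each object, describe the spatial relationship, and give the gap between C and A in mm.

A is a table. B is a picture frame. C is a chair. The picture frame is on top of the table. The chair is on the floor beside the table on its −x side. The gap between the chair and the table is 400 mm.

The chair's nearest face is 400 mm from the table's −x face.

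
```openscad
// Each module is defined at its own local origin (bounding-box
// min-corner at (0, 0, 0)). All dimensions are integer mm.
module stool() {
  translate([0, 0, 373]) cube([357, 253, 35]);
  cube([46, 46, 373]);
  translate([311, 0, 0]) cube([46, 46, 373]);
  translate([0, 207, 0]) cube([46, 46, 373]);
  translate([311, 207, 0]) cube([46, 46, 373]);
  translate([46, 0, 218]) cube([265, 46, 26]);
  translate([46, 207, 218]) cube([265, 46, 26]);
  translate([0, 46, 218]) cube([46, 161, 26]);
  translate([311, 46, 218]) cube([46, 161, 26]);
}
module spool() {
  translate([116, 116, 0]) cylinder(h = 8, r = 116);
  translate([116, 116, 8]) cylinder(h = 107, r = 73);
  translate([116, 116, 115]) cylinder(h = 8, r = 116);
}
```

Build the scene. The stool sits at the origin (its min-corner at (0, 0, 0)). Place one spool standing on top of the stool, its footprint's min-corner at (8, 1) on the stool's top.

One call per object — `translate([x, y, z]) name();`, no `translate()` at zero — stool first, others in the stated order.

stool();
translate([8, 1, 408]) spool();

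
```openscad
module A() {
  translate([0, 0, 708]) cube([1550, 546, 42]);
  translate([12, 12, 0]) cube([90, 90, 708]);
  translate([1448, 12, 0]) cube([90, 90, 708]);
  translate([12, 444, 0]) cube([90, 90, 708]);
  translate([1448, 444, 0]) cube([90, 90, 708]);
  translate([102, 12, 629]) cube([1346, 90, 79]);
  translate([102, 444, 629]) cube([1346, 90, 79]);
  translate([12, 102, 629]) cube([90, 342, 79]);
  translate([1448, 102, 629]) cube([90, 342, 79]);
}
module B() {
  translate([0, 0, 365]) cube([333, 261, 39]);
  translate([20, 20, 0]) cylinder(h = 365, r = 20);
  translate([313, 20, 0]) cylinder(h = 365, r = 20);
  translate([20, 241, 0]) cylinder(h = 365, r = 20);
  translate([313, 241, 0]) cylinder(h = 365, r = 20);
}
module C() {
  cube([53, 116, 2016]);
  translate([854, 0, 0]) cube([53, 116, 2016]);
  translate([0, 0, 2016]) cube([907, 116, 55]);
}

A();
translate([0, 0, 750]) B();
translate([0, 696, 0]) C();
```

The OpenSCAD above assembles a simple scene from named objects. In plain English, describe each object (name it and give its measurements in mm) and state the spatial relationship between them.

A is a rectangular dining table. The top is 1550×546×42 mm with its upper surface at z = 750 mm. It stands on four 90×90 mm square legs, each inset 12 mm from the nearest pair of top edges, running from the floor to the underside of the top. Four apron rails, 90 mm thick and 79 mm tall, run between adjacent legs with their top edges flush with the underside of the top and their outer faces flush with the legs' outer faces.

B is a four-legged stool. The seat is 333×261 mm, 39 mm thick, top at z = 404 mm. It stands on four round legs, each 40 mm in diameter, from z = 0 to the seat underside, each leg's axis is inset half a diameter from the nearest pair of seat edges (so the leg's bounding box is flush with the corner).

C is a rectangular door frame: two vertical jambs of 53×116 mm section, 2016 mm tall, with a clear opening 801 mm wide between their inner faces. A header 55 mm tall and 116 mm deep lies on top of the jambs and spans the full outside width.

The stool is on top of the table. The door frame is on the floor beside the table on its +y side.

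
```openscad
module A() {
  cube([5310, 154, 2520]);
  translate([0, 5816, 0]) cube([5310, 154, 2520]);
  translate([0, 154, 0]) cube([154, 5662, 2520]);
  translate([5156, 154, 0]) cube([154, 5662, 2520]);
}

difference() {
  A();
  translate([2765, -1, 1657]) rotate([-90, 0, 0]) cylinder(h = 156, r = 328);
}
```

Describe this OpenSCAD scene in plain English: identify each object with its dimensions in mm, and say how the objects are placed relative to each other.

A is the wall frame of a small rectangular building: four walls, each 2520 mm tall and 154 mm thick, enclosing a footprint 5310 mm (x) by 5970 mm (y) outside-to-outside, with no floor or roof. The front and back walls (the −y and +y sides) span the full width; the two side walls fit between them.

The house frame has a circular hole of radius 328 mm through its front wall, centred at (x = 2765, z = 1657).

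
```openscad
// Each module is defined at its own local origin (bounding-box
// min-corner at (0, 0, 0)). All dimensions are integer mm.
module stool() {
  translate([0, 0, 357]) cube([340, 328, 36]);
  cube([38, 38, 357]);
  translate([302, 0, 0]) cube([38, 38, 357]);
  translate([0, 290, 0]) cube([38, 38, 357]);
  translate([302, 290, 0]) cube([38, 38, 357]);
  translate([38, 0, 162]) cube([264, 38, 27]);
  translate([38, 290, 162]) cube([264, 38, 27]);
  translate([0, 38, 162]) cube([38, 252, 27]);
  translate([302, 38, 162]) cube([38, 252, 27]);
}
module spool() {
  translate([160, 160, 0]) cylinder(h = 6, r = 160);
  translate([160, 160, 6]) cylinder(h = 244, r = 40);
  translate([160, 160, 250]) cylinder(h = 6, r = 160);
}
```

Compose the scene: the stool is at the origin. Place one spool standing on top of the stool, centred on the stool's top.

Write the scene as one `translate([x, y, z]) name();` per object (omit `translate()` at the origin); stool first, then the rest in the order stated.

stool();
translate([10, 4, 393]) spool();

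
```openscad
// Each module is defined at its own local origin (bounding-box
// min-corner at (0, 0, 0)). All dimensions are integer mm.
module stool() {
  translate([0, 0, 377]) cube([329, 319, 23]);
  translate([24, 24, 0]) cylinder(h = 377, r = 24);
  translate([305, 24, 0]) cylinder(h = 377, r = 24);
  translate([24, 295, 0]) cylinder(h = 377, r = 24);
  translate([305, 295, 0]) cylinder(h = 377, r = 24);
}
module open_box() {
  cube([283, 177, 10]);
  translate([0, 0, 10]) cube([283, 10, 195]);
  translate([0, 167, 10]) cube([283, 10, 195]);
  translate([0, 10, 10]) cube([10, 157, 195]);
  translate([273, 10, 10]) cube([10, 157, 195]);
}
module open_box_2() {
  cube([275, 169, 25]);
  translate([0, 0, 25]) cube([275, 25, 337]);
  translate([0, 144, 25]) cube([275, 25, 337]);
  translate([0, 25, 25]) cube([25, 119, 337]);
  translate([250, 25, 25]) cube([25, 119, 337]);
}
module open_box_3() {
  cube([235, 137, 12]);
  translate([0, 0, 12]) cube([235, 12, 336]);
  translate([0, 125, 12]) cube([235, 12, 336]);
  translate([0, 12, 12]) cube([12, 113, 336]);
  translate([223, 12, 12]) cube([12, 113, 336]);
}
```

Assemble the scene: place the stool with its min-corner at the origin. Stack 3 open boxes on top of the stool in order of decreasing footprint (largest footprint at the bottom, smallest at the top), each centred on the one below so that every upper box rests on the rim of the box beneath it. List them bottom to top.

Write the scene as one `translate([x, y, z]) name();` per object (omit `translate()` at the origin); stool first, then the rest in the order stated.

stool();
translate([23, 71, 400]) open_box();
translate([27, 75, 605]) open_box_2();
translate([47, 91, 967]) open_box_3();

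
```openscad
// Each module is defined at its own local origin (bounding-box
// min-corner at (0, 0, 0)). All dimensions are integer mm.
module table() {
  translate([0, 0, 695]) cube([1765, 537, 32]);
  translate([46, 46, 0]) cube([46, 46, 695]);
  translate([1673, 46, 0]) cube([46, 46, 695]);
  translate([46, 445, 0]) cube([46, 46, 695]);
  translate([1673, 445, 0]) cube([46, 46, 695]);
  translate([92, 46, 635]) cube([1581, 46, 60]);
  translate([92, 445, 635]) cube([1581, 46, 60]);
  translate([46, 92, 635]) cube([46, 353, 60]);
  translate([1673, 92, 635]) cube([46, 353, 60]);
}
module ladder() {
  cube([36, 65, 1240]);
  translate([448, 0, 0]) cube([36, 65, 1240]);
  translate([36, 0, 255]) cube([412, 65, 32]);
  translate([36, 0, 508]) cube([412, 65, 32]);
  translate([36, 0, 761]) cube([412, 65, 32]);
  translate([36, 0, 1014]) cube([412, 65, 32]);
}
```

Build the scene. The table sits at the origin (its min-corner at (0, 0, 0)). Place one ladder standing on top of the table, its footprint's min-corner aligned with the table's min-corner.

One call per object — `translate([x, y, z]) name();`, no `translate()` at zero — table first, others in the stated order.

table();
translate([0, 0, 727]) ladder();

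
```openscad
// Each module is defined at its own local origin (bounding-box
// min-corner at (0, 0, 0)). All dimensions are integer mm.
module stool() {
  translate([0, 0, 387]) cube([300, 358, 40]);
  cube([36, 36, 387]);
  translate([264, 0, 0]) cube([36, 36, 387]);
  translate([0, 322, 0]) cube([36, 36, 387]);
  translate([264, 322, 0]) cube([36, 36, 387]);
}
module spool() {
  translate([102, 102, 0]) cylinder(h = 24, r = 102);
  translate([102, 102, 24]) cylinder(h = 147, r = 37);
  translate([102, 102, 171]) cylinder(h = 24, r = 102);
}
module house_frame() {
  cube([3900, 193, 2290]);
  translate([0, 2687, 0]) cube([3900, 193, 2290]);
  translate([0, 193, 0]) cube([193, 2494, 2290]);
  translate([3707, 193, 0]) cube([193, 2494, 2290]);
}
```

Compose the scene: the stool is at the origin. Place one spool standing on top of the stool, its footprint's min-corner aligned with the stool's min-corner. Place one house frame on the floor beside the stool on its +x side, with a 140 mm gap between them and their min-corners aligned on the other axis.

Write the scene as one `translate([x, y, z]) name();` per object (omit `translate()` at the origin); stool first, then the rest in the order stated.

stool();
translate([0, 0, 427]) spool();
translate([440, 0, 0]) house_frame();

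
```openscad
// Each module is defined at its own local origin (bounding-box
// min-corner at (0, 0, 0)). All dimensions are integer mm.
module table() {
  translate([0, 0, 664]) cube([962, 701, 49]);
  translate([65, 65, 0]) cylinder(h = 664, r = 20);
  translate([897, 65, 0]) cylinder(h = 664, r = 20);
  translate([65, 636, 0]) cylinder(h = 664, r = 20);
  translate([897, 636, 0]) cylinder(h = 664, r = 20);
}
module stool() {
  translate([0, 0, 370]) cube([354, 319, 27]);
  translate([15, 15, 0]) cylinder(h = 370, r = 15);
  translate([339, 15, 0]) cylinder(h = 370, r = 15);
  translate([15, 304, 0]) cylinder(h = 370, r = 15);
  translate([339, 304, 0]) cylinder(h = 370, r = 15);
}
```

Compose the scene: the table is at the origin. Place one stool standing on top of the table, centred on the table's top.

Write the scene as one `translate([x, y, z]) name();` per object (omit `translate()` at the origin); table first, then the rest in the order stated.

table();
translate([304, 191, 713]) stool();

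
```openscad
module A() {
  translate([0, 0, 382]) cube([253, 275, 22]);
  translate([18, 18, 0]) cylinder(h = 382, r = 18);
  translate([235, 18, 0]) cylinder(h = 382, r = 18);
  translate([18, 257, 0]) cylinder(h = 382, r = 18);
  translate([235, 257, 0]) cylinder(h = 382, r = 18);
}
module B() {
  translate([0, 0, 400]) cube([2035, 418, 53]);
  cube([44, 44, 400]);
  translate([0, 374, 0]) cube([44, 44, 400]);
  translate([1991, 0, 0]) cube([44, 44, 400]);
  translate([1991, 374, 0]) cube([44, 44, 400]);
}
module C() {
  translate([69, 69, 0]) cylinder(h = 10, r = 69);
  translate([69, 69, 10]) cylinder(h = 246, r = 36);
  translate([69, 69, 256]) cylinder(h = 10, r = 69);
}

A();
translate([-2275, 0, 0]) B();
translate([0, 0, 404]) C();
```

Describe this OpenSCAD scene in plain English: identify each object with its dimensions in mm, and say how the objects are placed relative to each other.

A is a four-legged stool. The seat is a 253×275×22 mm slab whose top surface is at z = 404 mm; four round legs, each 36 mm in diameter, run from the floor (z = 0) to the underside of the seat, each leg's axis is inset half a diameter from the nearest pair of seat edges (so the leg's bounding box is flush with the corner).

B is a long wooden bench with a 2035 mm (x) × 418 mm (y) seat, 53 mm thick, its top surface 453 mm above the floor. Four 44 mm square legs at the seat corners, flush with the edges, run from z = 0 to the seat underside.

C is a spool: two coaxial disc flanges of radius 69 mm and thickness 10 mm, joined by a core cylinder of radius 36 mm and height 246 mm. The lower flange rests on z = 0 and the three cylinders share a vertical axis.

The bench is on the floor beside the stool on its −x side. The spool is on top of the stool.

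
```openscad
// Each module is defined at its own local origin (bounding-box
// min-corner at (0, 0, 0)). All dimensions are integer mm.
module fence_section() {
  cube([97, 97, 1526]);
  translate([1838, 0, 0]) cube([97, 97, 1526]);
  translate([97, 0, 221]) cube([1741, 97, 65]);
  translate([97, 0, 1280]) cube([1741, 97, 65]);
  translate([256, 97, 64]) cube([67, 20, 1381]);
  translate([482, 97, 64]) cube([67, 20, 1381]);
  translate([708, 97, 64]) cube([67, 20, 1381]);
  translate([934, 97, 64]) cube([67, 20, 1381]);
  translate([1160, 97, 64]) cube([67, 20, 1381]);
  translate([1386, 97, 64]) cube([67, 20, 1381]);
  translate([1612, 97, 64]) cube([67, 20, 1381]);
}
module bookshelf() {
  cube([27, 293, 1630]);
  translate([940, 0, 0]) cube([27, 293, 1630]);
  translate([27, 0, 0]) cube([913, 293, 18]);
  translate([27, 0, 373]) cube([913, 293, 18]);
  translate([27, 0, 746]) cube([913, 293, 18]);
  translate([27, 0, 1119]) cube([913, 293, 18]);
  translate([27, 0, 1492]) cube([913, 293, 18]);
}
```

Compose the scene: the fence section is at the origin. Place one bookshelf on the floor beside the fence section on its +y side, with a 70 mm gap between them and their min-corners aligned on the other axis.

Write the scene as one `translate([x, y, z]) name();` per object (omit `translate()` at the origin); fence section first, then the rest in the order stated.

fence_section();
translate([0, 187, 0]) bookshelf();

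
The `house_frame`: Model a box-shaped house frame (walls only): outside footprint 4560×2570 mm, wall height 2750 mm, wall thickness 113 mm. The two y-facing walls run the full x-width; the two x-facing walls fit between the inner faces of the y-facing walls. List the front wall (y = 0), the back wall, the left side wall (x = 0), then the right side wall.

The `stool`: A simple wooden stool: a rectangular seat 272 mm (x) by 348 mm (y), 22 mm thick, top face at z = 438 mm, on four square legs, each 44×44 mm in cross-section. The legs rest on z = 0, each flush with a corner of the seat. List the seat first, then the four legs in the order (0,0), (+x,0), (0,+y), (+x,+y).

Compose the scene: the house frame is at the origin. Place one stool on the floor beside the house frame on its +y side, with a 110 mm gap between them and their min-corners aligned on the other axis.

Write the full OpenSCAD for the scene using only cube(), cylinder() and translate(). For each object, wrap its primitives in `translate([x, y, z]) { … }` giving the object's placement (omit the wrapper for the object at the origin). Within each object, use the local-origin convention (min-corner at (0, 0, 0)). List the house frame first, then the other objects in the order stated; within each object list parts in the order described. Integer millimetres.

cube([4560, 113, 2750]);
translate([0, 2457, 0]) cube([4560, 113, 2750]);
translate([0, 113, 0]) cube([113, 2344, 2750]);
translate([4447, 113, 0]) cube([113, 2344, 2750]);
translate([0, 2680, 0]) {
  translate([0, 0, 416]) cube([272, 348, 22]);
  cube([44, 44, 416]);
  translate([228, 0, 0]) cube([44, 44, 416]);
  translate([0, 304, 0]) cube([44, 44, 416]);
  translate([228, 304, 0]) cube([44, 44, 416]);
}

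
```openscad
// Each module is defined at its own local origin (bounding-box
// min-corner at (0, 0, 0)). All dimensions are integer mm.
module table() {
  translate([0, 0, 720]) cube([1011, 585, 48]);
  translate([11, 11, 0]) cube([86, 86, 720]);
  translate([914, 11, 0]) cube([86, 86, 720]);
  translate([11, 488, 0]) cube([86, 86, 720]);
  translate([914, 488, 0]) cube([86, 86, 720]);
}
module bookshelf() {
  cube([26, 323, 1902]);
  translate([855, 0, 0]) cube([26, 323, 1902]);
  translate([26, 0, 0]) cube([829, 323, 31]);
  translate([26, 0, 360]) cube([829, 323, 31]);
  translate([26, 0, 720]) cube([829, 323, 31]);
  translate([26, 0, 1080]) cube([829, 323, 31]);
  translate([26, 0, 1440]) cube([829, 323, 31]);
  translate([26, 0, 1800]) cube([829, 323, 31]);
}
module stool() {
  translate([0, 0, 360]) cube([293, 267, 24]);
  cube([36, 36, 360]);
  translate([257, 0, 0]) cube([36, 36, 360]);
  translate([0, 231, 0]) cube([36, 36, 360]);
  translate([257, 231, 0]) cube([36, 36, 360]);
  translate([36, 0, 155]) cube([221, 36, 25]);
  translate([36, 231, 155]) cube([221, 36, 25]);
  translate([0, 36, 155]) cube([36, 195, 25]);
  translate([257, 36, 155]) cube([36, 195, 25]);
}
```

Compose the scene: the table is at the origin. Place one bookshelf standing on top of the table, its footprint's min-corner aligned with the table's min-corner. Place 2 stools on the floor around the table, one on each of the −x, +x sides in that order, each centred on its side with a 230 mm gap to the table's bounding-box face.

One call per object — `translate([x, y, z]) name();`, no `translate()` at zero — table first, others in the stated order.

table();
translate([0, 0, 768]) bookshelf();
translate([-523, 159, 0]) stool();
translate([1241, 159, 0]) stool();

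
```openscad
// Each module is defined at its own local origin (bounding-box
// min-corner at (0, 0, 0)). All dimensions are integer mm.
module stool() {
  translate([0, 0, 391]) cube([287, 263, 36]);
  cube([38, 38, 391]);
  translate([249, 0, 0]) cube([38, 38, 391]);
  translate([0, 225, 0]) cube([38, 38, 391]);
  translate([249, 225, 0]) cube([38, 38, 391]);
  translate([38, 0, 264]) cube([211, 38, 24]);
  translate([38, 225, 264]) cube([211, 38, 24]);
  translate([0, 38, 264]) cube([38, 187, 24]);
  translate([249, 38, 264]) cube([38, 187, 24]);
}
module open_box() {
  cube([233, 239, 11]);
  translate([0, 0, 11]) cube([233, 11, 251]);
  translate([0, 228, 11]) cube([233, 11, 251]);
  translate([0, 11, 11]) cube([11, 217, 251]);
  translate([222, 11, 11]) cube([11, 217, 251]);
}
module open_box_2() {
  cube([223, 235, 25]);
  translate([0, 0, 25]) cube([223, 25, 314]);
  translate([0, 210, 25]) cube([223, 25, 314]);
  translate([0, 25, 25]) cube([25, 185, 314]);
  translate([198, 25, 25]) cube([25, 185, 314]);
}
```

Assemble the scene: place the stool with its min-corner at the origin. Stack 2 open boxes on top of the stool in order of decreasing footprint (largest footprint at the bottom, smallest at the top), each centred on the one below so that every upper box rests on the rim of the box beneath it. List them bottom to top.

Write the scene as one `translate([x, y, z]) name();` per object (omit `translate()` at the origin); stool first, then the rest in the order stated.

stool();
translate([27, 12, 427]) open_box();
translate([32, 14, 689]) open_box_2();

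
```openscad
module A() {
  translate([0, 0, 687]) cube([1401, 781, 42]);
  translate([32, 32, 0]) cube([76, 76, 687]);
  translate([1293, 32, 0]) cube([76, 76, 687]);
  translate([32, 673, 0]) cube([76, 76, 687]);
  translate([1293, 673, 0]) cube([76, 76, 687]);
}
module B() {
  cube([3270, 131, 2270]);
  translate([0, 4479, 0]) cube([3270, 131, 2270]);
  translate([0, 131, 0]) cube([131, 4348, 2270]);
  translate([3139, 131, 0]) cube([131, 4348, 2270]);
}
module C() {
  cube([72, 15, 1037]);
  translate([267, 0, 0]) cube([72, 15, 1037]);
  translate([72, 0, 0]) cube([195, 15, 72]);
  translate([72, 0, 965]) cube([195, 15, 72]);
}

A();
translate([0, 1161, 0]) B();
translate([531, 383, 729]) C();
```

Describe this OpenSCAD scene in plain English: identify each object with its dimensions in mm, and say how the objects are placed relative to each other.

A is a table with a 1401×781 mm rectangular top, 42 mm thick, top surface at z = 729 mm, supported by four 76×76 mm square legs, each inset 32 mm from the nearest pair of top edges, running from the floor.

B is a box-shaped house frame (walls only): outside footprint 3270×4610 mm, wall height 2270 mm, wall thickness 131 mm. The two y-facing walls run the full x-width; the two x-facing walls fit between the inner faces of the y-facing walls.

C is a rectangular picture frame lying in the x–z plane (depth along y). The opening is 195 mm wide (x) by 893 mm tall (z), surrounded by a border 72 mm wide on all four sides. The frame is 15 mm deep and is made of two full-height vertical stiles with two horizontal rails fitted between them.

The house frame is on the floor beside the table on its +y side. The picture frame is on top of the table, centred.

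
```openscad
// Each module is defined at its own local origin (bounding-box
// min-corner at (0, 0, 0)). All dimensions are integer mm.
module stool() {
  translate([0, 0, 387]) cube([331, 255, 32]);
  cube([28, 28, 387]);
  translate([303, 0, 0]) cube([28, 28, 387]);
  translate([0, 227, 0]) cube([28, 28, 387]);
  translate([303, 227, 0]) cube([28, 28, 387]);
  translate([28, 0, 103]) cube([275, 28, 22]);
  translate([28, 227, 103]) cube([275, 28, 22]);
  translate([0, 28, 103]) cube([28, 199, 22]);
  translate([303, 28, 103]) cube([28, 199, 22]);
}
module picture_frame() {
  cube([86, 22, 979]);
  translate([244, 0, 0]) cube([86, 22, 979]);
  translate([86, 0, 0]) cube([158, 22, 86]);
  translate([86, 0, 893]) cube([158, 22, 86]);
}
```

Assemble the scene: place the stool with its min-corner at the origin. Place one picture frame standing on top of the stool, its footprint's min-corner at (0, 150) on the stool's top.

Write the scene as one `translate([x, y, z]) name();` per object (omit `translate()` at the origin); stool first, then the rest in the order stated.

stool();
translate([0, 150, 419]) picture_frame();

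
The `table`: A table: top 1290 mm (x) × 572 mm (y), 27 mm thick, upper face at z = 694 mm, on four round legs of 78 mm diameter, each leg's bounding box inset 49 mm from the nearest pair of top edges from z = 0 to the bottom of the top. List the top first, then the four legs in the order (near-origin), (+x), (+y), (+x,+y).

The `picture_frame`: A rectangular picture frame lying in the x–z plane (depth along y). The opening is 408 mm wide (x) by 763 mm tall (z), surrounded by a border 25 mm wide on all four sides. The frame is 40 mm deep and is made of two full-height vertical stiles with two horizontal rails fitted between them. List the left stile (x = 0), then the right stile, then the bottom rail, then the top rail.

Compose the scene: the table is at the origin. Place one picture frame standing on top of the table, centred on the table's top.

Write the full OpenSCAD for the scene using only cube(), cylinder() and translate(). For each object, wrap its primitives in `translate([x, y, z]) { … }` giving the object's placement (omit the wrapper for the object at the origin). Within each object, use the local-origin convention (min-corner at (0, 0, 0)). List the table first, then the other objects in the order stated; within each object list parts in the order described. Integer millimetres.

translate([0, 0, 667]) cube([1290, 572, 27]);
translate([88, 88, 0]) cylinder(h = 667, r = 39);
translate([1202, 88, 0]) cylinder(h = 667, r = 39);
translate([88, 484, 0]) cylinder(h = 667, r = 39);
translate([1202, 484, 0]) cylinder(h = 667, r = 39);
translate([416, 266, 694]) {
  cube([25, 40, 813]);
  translate([433, 0, 0]) cube([25, 40, 813]);
  translate([25, 0, 0]) cube([408, 40, 25]);
  translate([25, 0, 788]) cube([408, 40, 25]);
}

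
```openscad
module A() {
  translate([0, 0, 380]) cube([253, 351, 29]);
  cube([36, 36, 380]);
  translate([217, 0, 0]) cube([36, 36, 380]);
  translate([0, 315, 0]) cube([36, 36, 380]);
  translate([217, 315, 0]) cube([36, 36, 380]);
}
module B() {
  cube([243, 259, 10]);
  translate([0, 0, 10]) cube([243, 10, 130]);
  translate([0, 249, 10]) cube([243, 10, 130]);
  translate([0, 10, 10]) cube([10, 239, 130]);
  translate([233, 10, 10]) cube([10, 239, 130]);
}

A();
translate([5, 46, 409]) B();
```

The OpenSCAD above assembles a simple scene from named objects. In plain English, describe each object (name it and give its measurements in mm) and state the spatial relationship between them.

A is a four-legged stool. The seat is 253×351 mm, 29 mm thick, top at z = 409 mm. It stands on four square legs, each 36×36 mm in cross-section, from z = 0 to the seat underside, each flush with a corner of the seat.

B is an open storage box with external size 243×259×140 mm and wall thickness 10 mm (the base is also 10 mm thick). The base covers the whole footprint; the four walls stand on the base, with the y-facing walls full-width and the x-facing walls fitting between their inner faces.

The open box is on top of the stool, centred.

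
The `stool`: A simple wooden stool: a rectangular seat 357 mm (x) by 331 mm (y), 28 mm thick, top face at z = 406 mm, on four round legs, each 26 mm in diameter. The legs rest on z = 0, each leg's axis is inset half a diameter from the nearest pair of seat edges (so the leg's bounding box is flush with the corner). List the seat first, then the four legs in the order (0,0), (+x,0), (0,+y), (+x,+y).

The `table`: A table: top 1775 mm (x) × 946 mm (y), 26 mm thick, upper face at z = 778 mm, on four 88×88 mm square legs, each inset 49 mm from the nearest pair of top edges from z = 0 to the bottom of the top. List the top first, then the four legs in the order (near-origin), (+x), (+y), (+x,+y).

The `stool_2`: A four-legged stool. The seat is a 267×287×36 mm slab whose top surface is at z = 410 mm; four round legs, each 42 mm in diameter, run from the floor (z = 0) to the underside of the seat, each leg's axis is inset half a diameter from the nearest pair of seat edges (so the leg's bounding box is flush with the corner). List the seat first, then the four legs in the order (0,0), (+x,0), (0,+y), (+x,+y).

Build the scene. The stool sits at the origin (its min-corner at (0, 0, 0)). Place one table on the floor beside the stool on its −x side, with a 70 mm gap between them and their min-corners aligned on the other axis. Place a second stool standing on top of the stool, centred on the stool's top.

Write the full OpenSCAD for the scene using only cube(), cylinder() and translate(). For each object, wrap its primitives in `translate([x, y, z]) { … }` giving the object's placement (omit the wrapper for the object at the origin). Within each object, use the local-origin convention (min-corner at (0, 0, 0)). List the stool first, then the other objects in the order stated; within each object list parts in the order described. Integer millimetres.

translate([0, 0, 378]) cube([357, 331, 28]);
translate([13, 13, 0]) cylinder(h = 378, r = 13);
translate([344, 13, 0]) cylinder(h = 378, r = 13);
translate([13, 318, 0]) cylinder(h = 378, r = 13);
translate([344, 318, 0]) cylinder(h = 378, r = 13);
translate([-1845, 0, 0]) {
  translate([0, 0, 752]) cube([1775, 946, 26]);
  translate([49, 49, 0]) cube([88, 88, 752]);
  translate([1638, 49, 0]) cube([88, 88, 752]);
  translate([49, 809, 0]) cube([88, 88, 752]);
  translate([1638, 809, 0]) cube([88, 88, 752]);
}
translate([45, 22, 406]) {
  translate([0, 0, 374]) cube([267, 287, 36]);
  translate([21, 21, 0]) cylinder(h = 374, r = 21);
  translate([246, 21, 0]) cylinder(h = 374, r = 21);
  translate([21, 266, 0]) cylinder(h = 374, r = 21);
  translate([246, 266, 0]) cylinder(h = 374, r = 21);
}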